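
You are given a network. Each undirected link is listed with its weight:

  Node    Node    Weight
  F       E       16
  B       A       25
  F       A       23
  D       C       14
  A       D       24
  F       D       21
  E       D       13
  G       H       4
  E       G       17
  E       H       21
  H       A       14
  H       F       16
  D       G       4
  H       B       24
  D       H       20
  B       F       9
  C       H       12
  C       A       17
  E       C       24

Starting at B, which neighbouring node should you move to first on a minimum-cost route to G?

H

Candidate routes:
B–H–G: 24+4 = 28
B–F–E–G: 9+16+17 = 42
B–F–H–G: 9+16+4 = 29
B–F–D–G: 9+21+4 = 34
Cheapest is B–H–G at 28.
So from B the first move is to H.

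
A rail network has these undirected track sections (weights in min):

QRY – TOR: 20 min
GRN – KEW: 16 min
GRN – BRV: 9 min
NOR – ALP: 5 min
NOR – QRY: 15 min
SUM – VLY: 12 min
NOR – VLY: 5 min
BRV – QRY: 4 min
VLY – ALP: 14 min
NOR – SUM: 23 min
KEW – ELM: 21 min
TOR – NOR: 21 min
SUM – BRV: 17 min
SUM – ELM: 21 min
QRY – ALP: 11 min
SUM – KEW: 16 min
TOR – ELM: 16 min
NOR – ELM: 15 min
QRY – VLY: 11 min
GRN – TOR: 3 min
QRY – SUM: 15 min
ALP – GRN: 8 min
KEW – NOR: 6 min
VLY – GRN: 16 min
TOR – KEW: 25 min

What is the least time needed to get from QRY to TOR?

Compare a few routes:
QRY–TOR: 20 = 20
QRY–BRV–GRN–TOR: 4+9+3 = 16
Cheapest is QRY–BRV–GRN–TOR at 16 min.

16 min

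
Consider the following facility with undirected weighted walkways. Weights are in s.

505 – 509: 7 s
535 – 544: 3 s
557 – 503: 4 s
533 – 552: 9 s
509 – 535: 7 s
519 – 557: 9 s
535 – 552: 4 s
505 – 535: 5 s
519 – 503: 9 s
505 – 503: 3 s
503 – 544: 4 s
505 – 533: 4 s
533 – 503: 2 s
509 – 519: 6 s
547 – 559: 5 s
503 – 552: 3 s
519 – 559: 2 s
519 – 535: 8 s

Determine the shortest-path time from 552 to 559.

14 s

Running Dijkstra from 552:
552: 0
503: 3  (via 552)
535: 4  (via 552)
533: 5  (via 503)
505: 6  (via 503)
557: 7  (via 503)
544: 7  (via 503)
509: 11  (via 535)
519: 12  (via 503)
559: 14  (via 519)
Shortest route: 552 → 503 → 519 → 559 = 14 s.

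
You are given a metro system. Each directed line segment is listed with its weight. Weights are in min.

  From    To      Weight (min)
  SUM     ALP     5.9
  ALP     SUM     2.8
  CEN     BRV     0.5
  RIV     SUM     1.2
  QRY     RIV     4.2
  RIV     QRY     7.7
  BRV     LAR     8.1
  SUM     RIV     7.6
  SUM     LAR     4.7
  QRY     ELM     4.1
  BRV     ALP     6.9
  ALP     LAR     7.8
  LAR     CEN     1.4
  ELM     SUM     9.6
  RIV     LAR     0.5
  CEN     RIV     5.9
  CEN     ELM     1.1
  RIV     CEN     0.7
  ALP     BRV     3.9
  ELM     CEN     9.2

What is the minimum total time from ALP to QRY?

18.1 min

Running Dijkstra from ALP:
ALP: 0
SUM: 2.8  (via ALP)
BRV: 3.9  (via ALP)
LAR: 7.5  (via SUM)
CEN: 8.9  (via LAR)
ELM: 10  (via CEN)
RIV: 10.4  (via SUM)
QRY: 18.1  (via RIV)
Shortest route: ALP → SUM → RIV → QRY = 18.1 min.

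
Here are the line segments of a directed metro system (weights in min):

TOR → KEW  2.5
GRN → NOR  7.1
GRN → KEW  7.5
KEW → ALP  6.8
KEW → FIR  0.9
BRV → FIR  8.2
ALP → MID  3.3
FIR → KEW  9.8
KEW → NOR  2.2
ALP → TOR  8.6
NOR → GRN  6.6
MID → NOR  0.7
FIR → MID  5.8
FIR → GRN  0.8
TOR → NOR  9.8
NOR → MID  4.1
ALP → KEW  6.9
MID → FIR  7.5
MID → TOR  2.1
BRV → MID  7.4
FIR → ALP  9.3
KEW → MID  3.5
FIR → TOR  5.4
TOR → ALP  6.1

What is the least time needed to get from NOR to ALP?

12.3 min

Enumerating some paths:
NOR → MID → TOR → ALP: 4.1+2.1+6.1 = 12.3
NOR → MID → TOR → KEW → FIR → ALP: 4.1+2.1+2.5+0.9+9.3 = 18.9
NOR → MID → TOR → KEW → ALP: 4.1+2.1+2.5+6.8 = 15.5
The minimum is 12.3 min via NOR → MID → TOR → ALP.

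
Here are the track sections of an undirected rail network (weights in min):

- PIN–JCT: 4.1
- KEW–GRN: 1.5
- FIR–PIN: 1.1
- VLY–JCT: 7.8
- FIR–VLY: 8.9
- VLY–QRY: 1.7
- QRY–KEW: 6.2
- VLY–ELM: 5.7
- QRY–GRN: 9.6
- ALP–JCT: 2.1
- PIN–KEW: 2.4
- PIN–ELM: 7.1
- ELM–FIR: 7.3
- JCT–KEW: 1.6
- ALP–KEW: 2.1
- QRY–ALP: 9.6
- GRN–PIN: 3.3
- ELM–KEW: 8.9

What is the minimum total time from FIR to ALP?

5.6 min

Shortest distances from FIR:
FIR: 0
PIN: 1.1  (via FIR)
KEW: 3.5  (via PIN)
GRN: 4.4  (via PIN)
JCT: 5.1  (via KEW)
ALP: 5.6  (via KEW)
Shortest route: FIR → PIN → KEW → ALP = 5.6 min.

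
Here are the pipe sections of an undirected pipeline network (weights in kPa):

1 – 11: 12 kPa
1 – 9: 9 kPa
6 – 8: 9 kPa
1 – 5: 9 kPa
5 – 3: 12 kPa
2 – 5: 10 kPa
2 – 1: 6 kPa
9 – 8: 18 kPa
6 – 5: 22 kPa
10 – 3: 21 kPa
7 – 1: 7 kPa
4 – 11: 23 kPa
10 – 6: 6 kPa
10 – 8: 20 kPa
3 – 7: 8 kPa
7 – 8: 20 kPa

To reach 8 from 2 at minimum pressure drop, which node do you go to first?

1

Compare a few routes:
2 → 1 → 5 → 6 → 8: 6+9+22+9 = 46
2 → 5 → 1 → 9 → 8: 10+9+9+18 = 46
2 → 1 → 7 → 8: 6+7+20 = 33
2 → 5 → 6 → 8: 10+22+9 = 41
Cheapest is 2 → 1 → 7 → 8 at 33 kPa.
So from 2 the first move is to 1.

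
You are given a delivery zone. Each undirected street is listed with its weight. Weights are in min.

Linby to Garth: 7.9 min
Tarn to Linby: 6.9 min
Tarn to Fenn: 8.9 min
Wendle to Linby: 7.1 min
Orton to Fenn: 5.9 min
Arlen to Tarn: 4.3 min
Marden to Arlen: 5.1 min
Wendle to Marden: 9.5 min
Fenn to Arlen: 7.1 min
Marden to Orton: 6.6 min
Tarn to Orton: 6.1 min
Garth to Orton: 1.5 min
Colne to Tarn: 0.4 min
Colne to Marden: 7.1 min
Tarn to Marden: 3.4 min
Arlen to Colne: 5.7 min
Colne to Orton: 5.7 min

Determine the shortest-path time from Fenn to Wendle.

21.7 min

Enumerating some paths:
Fenn–Tarn–Marden–Wendle: 8.9+3.4+9.5 = 21.8
Fenn–Arlen–Marden–Wendle: 7.1+5.1+9.5 = 21.7
Fenn–Orton–Marden–Wendle: 5.9+6.6+9.5 = 22
Fenn–Orton–Garth–Linby–Wendle: 5.9+1.5+7.9+7.1 = 22.4
The minimum is 21.7 min via Fenn–Arlen–Marden–Wendle.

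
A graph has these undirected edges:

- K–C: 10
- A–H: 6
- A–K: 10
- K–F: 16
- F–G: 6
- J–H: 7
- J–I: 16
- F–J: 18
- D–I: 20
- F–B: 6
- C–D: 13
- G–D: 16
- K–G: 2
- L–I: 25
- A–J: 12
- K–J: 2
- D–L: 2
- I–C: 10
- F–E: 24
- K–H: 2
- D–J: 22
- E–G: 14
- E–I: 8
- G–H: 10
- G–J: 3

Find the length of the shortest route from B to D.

Compare a few routes:
B–F–G–D: 6+6+16 = 28
B–F–G–J–D: 6+6+3+22 = 37
B–F–G–K–C–D: 6+6+2+10+13 = 37
Cheapest is B–F–G–D at 28.

28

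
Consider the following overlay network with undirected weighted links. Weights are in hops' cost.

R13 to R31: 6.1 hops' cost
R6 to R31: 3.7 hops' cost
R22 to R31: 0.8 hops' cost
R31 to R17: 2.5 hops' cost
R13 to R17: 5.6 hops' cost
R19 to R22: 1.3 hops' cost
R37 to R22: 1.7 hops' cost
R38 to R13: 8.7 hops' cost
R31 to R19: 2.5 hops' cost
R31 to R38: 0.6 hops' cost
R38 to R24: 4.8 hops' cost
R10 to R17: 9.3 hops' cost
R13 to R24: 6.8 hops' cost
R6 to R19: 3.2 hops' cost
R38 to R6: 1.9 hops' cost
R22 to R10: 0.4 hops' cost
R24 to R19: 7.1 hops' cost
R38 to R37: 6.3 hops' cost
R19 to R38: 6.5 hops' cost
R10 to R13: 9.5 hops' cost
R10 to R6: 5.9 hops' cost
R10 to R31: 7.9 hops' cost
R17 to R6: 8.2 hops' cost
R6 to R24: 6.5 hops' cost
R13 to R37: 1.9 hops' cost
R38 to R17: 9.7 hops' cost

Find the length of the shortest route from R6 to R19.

3.2 hops' cost

Running Dijkstra from R6:
R6: 0
R38: 1.9  (via R6)
R31: 2.5  (via R38)
R19: 3.2  (via R6)
Shortest route: R6 → R19 = 3.2 hops' cost.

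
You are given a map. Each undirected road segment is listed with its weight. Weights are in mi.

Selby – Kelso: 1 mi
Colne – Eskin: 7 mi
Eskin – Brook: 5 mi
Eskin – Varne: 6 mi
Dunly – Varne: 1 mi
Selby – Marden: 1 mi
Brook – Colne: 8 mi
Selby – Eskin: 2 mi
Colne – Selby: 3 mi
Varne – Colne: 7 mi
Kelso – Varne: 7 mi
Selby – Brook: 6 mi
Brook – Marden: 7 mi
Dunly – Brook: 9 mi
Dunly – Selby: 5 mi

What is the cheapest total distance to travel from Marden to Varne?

7 mi

Candidate routes:
Marden - Selby - Kelso - Varne: 1+1+7 = 9
Marden - Selby - Dunly - Varne: 1+5+1 = 7
Marden - Selby - Eskin - Varne: 1+2+6 = 9
Cheapest is Marden - Selby - Dunly - Varne at 7 mi.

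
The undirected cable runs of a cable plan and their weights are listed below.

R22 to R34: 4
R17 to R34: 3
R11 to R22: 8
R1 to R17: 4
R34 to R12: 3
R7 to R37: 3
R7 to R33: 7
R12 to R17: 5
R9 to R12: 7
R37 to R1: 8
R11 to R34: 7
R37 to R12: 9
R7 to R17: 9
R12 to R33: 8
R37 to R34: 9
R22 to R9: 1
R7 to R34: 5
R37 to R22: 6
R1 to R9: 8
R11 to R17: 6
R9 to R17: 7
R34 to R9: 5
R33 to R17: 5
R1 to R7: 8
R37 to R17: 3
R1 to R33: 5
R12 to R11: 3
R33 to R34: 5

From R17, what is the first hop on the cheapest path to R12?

Candidate routes:
R17 - R11 - R12: 6+3 = 9
R17 - R12: 5 = 5
R17 - R34 - R12: 3+3 = 6
The minimum is 5 via R17 - R12.
So from R17 the first move is to R12.

R12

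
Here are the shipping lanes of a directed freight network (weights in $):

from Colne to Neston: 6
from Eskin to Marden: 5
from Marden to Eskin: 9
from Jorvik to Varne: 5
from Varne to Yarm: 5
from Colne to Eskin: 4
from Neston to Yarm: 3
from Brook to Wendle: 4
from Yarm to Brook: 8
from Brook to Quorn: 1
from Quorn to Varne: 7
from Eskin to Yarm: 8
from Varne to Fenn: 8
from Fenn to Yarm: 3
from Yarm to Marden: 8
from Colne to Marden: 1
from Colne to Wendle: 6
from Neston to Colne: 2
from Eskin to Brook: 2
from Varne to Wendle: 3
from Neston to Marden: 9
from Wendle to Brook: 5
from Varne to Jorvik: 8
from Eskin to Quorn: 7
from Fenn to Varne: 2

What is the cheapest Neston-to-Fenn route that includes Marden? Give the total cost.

Shortest Neston→Marden: Neston → Colne → Marden = 3
Best Marden to Fenn: Marden → Eskin → Brook → Quorn → Varne → Fenn costing 27
Total via Marden: 3 + 27 = $30.

$30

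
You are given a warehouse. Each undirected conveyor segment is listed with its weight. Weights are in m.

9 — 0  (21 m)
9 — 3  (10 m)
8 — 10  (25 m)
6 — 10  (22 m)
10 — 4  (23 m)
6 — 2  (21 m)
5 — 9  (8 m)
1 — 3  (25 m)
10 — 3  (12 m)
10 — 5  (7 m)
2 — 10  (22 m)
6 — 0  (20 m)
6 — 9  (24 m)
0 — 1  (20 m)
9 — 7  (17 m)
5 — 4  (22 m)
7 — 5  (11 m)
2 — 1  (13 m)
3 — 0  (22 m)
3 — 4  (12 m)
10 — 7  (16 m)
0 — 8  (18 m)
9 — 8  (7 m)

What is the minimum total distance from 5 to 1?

42 m

Running Dijkstra from 5:
5: 0
10: 7  (via 5)
9: 8  (via 5)
7: 11  (via 5)
8: 15  (via 9)
3: 18  (via 9)
4: 22  (via 5)
0: 29  (via 9)
2: 29  (via 10)
6: 29  (via 10)
1: 42  (via 2)
Shortest route: 5–10–2–1 = 42 m.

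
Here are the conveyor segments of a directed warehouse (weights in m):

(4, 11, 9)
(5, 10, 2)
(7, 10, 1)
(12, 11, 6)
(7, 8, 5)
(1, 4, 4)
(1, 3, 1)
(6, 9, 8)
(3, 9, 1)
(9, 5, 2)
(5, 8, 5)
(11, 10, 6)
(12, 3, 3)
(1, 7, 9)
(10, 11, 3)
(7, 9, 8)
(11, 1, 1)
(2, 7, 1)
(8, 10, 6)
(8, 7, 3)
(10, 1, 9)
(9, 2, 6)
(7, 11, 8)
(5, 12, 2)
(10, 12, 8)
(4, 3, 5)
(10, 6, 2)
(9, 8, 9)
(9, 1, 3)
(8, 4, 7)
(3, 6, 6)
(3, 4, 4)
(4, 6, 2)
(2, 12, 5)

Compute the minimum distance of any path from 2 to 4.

10 m

Compare a few routes:
2–7–10–11–1–3–4: 1+1+3+1+1+4 = 11
2–7–10–11–1–4: 1+1+3+1+4 = 10
2–7–8–4: 1+5+7 = 13
2–12–3–4: 5+3+4 = 12
The minimum is 10 m via 2–7–10–11–1–4.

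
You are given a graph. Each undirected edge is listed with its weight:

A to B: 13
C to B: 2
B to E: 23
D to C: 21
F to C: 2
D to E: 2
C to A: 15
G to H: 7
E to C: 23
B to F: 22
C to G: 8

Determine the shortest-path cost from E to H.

Compare a few routes:
E - B - C - G - H: 23+2+8+7 = 40
E - C - G - H: 23+8+7 = 38
E - B - F - C - G - H: 23+22+2+8+7 = 62
E - B - A - C - G - H: 23+13+15+8+7 = 66
Cheapest is E - C - G - H at 38.

38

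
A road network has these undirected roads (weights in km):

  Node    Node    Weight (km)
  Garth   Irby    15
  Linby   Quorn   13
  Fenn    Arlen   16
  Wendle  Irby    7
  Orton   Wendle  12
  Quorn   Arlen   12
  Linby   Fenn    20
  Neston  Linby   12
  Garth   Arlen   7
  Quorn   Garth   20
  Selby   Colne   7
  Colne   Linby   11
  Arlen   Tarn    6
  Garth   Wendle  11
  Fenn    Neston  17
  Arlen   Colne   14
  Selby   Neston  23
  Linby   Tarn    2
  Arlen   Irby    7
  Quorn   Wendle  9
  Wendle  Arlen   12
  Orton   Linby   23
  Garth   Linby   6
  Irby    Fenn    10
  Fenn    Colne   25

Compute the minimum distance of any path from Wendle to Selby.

Settle nodes by increasing distance from Wendle:
Wendle: 0
Irby: 7  (via Wendle)
Quorn: 9  (via Wendle)
Garth: 11  (via Wendle)
Orton: 12  (via Wendle)
Arlen: 12  (via Wendle)
Linby: 17  (via Garth)
Fenn: 17  (via Irby)
Tarn: 18  (via Arlen)
Colne: 26  (via Arlen)
Neston: 29  (via Linby)
Selby: 33  (via Colne)
Shortest route: Wendle–Arlen–Colne–Selby = 33 km.

33 km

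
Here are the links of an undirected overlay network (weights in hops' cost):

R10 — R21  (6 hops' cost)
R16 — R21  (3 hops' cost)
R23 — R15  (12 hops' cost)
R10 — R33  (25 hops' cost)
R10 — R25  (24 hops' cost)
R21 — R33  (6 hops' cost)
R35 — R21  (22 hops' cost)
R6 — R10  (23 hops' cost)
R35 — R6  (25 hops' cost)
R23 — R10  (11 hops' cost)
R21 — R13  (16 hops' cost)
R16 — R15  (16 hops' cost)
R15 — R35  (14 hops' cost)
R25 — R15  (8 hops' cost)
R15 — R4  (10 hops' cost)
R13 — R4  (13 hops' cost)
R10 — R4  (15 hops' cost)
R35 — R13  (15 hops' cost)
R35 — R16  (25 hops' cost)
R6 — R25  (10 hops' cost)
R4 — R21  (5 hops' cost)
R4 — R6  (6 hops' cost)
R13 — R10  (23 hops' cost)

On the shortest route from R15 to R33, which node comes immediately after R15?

R4

Enumerating some paths:
R15–R23–R10–R21–R33: 12+11+6+6 = 35
R15–R4–R21–R33: 10+5+6 = 21
R15–R25–R6–R4–R21–R33: 8+10+6+5+6 = 35
R15–R16–R21–R33: 16+3+6 = 25
Cheapest is R15–R4–R21–R33 at 21 hops' cost.
So from R15 the first move is to R4.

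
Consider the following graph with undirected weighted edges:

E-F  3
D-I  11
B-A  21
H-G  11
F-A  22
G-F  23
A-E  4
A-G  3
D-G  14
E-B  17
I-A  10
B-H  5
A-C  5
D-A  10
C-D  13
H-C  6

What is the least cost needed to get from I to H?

21

Shortest distances from I:
I: 0
A: 10  (via I)
D: 11  (via I)
G: 13  (via A)
E: 14  (via A)
C: 15  (via A)
F: 17  (via E)
H: 21  (via C)
Shortest route: I → A → C → H = 21.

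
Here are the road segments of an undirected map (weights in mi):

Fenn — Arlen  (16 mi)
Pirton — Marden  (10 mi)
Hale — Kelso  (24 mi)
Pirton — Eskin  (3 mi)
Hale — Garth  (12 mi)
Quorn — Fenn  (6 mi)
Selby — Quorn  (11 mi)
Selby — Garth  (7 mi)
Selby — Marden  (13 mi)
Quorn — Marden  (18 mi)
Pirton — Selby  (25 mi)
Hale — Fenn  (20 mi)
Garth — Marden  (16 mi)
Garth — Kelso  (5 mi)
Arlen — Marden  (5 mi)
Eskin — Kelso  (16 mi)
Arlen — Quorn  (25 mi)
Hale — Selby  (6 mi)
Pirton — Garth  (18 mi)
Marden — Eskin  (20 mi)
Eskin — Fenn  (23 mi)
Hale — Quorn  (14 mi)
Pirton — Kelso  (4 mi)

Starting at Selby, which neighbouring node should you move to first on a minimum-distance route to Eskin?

Candidate routes:
Selby → Garth → Kelso → Pirton → Eskin: 7+5+4+3 = 19
Selby → Marden → Pirton → Eskin: 13+10+3 = 26
The minimum is 19 mi via Selby → Garth → Kelso → Pirton → Eskin.
So from Selby the first move is to Garth.

Garth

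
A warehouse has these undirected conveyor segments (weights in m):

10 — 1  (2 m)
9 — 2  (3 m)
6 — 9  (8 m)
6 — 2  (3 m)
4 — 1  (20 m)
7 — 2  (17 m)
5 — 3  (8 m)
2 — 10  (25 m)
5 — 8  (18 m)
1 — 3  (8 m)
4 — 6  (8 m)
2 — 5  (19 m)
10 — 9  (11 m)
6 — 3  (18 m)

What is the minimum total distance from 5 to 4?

Compare a few routes:
5 - 2 - 6 - 4: 19+3+8 = 30
5 - 3 - 6 - 4: 8+18+8 = 34
Cheapest is 5 - 2 - 6 - 4 at 30 m.

30 m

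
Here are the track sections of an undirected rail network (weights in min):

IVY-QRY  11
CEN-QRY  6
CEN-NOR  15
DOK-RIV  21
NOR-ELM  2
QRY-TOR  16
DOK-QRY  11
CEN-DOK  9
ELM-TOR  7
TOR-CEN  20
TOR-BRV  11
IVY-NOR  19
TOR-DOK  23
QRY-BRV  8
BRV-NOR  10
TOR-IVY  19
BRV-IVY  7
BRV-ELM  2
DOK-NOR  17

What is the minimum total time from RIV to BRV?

40 min

Enumerating some paths:
RIV → DOK → NOR → ELM → BRV: 21+17+2+2 = 42
RIV → DOK → CEN → QRY → BRV: 21+9+6+8 = 44
RIV → DOK → QRY → BRV: 21+11+8 = 40
Cheapest is RIV → DOK → QRY → BRV at 40 min.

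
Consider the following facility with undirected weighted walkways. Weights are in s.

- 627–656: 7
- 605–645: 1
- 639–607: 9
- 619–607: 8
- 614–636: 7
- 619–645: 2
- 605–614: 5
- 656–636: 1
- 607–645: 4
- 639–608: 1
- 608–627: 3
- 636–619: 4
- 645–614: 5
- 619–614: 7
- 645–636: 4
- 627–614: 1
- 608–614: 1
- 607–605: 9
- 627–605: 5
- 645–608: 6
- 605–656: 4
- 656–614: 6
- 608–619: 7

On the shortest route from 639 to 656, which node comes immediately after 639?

608

Enumerating some paths:
639 → 608 → 614 → 656: 1+1+6 = 8
639 → 608 → 614 → 627 → 656: 1+1+1+7 = 10
639 → 608 → 614 → 636 → 656: 1+1+7+1 = 10
639 → 608 → 614 → 605 → 656: 1+1+5+4 = 11
The minimum is 8 s via 639 → 608 → 614 → 656.
So from 639 the first move is to 608.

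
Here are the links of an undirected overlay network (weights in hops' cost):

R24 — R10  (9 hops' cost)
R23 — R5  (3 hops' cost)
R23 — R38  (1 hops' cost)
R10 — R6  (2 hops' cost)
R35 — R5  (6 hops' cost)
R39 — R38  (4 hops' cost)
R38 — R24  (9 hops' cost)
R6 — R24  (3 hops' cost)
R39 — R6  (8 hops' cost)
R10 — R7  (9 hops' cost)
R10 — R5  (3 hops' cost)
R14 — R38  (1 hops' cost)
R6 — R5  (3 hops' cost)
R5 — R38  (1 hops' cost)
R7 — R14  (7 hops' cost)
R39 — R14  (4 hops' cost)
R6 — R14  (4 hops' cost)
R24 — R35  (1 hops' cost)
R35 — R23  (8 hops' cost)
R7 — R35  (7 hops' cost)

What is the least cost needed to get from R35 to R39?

11 hops' cost

Settle nodes by increasing distance from R35:
R35: 0
R24: 1  (via R35)
R6: 4  (via R24)
R5: 6  (via R35)
R10: 6  (via R6)
R7: 7  (via R35)
R38: 7  (via R5)
R23: 8  (via R35)
R14: 8  (via R6)
R39: 11  (via R38)
Shortest route: R35 → R5 → R38 → R39 = 11 hops' cost.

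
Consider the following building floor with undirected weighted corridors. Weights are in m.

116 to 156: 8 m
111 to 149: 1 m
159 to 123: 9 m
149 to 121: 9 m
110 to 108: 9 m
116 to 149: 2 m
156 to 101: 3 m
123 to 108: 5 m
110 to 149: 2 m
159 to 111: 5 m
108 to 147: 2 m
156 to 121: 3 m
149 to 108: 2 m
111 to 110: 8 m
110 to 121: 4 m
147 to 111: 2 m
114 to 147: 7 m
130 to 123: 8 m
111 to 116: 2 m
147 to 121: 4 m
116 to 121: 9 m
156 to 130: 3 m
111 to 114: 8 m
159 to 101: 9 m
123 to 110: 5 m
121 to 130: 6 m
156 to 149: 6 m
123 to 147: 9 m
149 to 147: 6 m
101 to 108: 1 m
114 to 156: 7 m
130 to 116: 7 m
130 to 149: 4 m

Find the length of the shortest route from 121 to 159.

Enumerating some paths:
121 - 147 - 108 - 149 - 111 - 159: 4+2+2+1+5 = 14
121 - 110 - 149 - 116 - 111 - 159: 4+2+2+2+5 = 15
121 - 147 - 111 - 159: 4+2+5 = 11
121 - 110 - 149 - 111 - 159: 4+2+1+5 = 12
Cheapest is 121 - 147 - 111 - 159 at 11 m.

11 m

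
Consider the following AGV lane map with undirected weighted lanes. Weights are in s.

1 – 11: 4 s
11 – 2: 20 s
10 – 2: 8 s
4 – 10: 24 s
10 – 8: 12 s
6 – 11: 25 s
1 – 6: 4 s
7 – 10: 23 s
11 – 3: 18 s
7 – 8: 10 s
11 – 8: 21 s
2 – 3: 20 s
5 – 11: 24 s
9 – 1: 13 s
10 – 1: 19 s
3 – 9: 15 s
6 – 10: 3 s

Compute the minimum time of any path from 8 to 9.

32 s

Running Dijkstra from 8:
8: 0
7: 10  (via 8)
10: 12  (via 8)
6: 15  (via 10)
1: 19  (via 6)
2: 20  (via 10)
11: 21  (via 8)
9: 32  (via 1)
Shortest route: 8 → 10 → 6 → 1 → 9 = 32 s.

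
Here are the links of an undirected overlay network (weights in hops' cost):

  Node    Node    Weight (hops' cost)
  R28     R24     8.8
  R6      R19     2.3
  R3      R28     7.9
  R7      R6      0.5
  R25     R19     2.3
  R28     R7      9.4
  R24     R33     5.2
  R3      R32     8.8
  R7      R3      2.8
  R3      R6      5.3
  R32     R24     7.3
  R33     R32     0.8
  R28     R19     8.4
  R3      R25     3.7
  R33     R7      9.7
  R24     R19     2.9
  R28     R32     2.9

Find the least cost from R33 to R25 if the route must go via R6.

14.8 hops' cost

Shortest R33→R6: R33 → R7 → R6 = 10.2
Best R6 to R25: R6 → R19 → R25 costing 4.6
Total via R6: 10.2 + 4.6 = 14.8 hops' cost.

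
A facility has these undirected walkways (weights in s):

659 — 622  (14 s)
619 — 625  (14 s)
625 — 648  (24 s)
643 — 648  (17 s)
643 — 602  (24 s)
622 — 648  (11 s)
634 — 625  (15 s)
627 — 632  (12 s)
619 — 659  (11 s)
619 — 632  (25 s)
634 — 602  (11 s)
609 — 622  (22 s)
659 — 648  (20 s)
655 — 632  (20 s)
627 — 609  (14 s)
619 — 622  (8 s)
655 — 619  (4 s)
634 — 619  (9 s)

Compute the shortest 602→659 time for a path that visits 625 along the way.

51 s

Best 602 to 625: 602 → 634 → 625 costing 26
Shortest 625→659: 625 → 619 → 659 = 25
Total via 625: 26 + 25 = 51 s.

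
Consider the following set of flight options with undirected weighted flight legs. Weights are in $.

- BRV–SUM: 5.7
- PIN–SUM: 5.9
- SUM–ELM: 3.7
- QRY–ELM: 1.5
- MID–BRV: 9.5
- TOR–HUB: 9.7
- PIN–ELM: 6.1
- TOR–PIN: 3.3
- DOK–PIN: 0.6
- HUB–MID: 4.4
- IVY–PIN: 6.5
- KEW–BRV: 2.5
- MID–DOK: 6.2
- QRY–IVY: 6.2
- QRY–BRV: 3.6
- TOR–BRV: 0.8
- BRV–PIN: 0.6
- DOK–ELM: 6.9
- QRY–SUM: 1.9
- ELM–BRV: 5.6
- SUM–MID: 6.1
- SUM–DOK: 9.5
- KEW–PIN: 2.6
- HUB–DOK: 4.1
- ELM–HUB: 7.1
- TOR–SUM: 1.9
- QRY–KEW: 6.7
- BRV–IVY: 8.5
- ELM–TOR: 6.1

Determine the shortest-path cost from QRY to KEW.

$6.1

Compare a few routes:
QRY - BRV - PIN - KEW: 3.6+0.6+2.6 = 6.8
QRY - BRV - KEW: 3.6+2.5 = 6.1
QRY - KEW: 6.7 = 6.7
QRY - SUM - TOR - BRV - KEW: 1.9+1.9+0.8+2.5 = 7.1
Cheapest is QRY - BRV - KEW at $6.1.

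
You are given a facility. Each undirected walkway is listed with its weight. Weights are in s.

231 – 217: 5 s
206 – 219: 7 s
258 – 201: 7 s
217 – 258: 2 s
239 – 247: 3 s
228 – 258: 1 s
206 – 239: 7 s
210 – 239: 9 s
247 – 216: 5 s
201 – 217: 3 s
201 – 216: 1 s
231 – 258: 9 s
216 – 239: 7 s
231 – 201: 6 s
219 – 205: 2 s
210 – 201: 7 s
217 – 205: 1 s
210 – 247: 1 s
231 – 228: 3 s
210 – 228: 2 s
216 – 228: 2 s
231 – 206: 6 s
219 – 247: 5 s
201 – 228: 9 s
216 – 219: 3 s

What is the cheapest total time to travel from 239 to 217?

Compare a few routes:
239 - 216 - 201 - 217: 7+1+3 = 11
239 - 216 - 228 - 258 - 217: 7+2+1+2 = 12
239 - 247 - 210 - 228 - 258 - 217: 3+1+2+1+2 = 9
239 - 247 - 219 - 205 - 217: 3+5+2+1 = 11
Cheapest is 239 - 247 - 210 - 228 - 258 - 217 at 9 s.

9 s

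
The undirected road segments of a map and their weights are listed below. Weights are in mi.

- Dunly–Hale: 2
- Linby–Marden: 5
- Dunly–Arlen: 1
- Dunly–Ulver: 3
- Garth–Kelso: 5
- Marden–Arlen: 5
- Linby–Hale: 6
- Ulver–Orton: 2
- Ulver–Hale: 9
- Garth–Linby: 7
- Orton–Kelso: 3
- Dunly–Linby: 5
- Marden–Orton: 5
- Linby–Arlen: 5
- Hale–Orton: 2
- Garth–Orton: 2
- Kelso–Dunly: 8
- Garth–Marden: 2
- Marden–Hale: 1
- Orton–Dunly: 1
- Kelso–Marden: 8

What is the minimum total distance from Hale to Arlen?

Settle nodes by increasing distance from Hale:
Hale: 0
Marden: 1  (via Hale)
Dunly: 2  (via Hale)
Orton: 2  (via Hale)
Garth: 3  (via Marden)
Arlen: 3  (via Dunly)
Shortest route: Hale → Dunly → Arlen = 3 mi.

3 mi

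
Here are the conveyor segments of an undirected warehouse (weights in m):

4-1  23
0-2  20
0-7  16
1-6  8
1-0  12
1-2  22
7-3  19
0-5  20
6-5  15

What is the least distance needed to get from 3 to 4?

70 m

Compare a few routes:
3 - 7 - 0 - 1 - 4: 19+16+12+23 = 70
3 - 7 - 0 - 5 - 6 - 1 - 4: 19+16+20+15+8+23 = 101
3 - 7 - 0 - 2 - 1 - 4: 19+16+20+22+23 = 100
The minimum is 70 m via 3 - 7 - 0 - 1 - 4.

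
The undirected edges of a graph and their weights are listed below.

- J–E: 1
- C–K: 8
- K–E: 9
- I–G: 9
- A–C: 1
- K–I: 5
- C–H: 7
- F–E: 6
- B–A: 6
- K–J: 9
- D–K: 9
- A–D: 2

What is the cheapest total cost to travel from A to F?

24

Candidate routes:
A–D–K–E–F: 2+9+9+6 = 26
A–C–K–E–F: 1+8+9+6 = 24
A–C–K–J–E–F: 1+8+9+1+6 = 25
The minimum is 24 via A–C–K–E–F.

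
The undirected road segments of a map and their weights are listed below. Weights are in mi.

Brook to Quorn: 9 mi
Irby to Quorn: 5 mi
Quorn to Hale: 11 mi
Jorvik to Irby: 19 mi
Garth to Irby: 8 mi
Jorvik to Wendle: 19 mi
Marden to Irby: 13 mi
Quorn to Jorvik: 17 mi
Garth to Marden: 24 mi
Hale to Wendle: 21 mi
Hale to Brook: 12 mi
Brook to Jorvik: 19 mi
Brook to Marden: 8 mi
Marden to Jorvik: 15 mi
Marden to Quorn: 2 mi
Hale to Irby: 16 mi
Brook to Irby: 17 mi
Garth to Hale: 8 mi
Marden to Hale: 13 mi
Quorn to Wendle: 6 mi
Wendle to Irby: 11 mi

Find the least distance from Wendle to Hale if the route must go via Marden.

Shortest Wendle→Marden: Wendle–Quorn–Marden = 8
Shortest Marden→Hale: Marden–Hale = 13
Total via Marden: 8 + 13 = 21 mi.

21 mi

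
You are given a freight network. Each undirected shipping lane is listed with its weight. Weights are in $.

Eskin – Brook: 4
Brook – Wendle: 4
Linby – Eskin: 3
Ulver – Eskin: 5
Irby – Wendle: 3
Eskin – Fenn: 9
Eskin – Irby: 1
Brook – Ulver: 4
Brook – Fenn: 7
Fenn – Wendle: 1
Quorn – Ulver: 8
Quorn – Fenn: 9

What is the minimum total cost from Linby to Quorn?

Shortest distances from Linby:
Linby: 0
Eskin: 3  (via Linby)
Irby: 4  (via Eskin)
Brook: 7  (via Eskin)
Wendle: 7  (via Irby)
Ulver: 8  (via Eskin)
Fenn: 8  (via Wendle)
Quorn: 16  (via Ulver)
Shortest route: Linby → Eskin → Ulver → Quorn = $16.

$16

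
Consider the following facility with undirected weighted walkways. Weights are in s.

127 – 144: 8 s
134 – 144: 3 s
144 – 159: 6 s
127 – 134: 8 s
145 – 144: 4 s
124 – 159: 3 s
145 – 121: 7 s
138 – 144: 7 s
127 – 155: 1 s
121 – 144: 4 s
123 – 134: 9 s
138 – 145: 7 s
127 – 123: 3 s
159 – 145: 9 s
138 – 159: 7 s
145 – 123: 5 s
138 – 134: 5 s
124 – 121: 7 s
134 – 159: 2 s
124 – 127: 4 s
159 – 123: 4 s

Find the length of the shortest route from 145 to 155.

Settle nodes by increasing distance from 145:
145: 0
144: 4  (via 145)
123: 5  (via 145)
134: 7  (via 144)
138: 7  (via 145)
121: 7  (via 145)
127: 8  (via 123)
155: 9  (via 127)
Shortest route: 145 → 123 → 127 → 155 = 9 s.

9 s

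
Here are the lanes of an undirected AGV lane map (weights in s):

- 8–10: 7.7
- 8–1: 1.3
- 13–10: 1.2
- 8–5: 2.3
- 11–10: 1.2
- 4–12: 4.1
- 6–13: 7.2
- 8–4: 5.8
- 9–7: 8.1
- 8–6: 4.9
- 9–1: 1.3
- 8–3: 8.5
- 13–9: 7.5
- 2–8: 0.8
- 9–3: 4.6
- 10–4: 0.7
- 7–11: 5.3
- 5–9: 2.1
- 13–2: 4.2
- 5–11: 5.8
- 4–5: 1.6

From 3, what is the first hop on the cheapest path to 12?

Enumerating some paths:
3–9–1–8–4–12: 4.6+1.3+1.3+5.8+4.1 = 17.1
3–9–1–8–5–4–12: 4.6+1.3+1.3+2.3+1.6+4.1 = 15.2
3–8–5–4–12: 8.5+2.3+1.6+4.1 = 16.5
3–9–5–4–12: 4.6+2.1+1.6+4.1 = 12.4
Cheapest is 3–9–5–4–12 at 12.4 s.
So from 3 the first move is to 9.

9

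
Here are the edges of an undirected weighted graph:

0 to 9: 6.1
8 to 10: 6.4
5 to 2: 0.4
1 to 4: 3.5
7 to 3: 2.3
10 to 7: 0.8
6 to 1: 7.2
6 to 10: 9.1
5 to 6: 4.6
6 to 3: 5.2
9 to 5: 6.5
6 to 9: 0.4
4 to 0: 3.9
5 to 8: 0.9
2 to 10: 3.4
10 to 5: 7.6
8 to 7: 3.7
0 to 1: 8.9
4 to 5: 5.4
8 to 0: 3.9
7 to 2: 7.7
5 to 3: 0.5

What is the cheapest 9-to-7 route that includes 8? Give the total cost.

Best 9 to 8: 9–6–5–8 costing 5.9
Best 8 to 7: 8–7 costing 3.7
Total via 8: 5.9 + 3.7 = 9.6.

9.6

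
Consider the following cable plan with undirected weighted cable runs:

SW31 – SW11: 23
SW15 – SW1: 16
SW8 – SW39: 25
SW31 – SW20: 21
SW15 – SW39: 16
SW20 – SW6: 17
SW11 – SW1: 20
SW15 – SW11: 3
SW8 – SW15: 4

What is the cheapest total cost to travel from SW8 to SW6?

68

Enumerating some paths:
SW8–SW15–SW1–SW11–SW31–SW20–SW6: 4+16+20+23+21+17 = 101
SW8–SW15–SW11–SW31–SW20–SW6: 4+3+23+21+17 = 68
SW8–SW39–SW15–SW11–SW31–SW20–SW6: 25+16+3+23+21+17 = 105
Cheapest is SW8–SW15–SW11–SW31–SW20–SW6 at 68.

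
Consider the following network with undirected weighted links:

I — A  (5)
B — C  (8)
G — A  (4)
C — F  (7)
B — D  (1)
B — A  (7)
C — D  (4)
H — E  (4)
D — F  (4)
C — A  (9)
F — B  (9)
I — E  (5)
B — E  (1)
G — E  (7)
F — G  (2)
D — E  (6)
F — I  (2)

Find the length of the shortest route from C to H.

10

Candidate routes:
C–B–E–H: 8+1+4 = 13
C–D–B–E–H: 4+1+1+4 = 10
Cheapest is C–D–B–E–H at 10.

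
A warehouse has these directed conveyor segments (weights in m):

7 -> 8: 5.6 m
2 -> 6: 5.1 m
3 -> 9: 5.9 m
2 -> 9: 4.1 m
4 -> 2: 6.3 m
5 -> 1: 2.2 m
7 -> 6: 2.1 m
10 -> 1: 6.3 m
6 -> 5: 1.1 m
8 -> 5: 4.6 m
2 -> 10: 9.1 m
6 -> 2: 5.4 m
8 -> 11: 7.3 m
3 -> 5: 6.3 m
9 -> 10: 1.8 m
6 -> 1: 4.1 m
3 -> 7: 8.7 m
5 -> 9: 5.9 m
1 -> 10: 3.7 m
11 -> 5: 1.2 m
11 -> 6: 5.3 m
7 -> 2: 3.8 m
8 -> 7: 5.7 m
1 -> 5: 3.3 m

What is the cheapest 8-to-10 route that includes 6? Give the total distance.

14.8 m

Best 8 to 6: 8–7–6 costing 7.8
Shortest 6→10: 6–5–1–10 = 7
Total via 6: 7.8 + 7 = 14.8 m.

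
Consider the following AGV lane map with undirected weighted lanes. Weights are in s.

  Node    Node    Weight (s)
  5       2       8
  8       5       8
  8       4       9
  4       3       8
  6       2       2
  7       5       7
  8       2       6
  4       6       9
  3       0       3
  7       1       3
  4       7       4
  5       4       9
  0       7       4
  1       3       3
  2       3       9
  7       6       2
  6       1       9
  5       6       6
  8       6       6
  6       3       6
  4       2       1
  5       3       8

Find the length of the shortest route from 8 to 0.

12 s

Candidate routes:
8 - 2 - 6 - 7 - 0: 6+2+2+4 = 14
8 - 6 - 3 - 0: 6+6+3 = 15
8 - 2 - 4 - 7 - 0: 6+1+4+4 = 15
8 - 6 - 7 - 0: 6+2+4 = 12
The minimum is 12 s via 8 - 6 - 7 - 0.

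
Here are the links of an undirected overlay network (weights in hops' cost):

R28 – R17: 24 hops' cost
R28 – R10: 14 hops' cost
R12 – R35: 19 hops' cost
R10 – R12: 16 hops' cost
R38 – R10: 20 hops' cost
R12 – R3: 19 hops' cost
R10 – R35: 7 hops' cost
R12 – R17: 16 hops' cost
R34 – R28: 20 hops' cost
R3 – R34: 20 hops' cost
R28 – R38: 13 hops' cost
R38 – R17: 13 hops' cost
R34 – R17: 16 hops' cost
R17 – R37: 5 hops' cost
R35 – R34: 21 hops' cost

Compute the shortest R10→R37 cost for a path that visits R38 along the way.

Best R10 to R38: R10–R38 costing 20
Shortest R38→R37: R38–R17–R37 = 18
Total via R38: 20 + 18 = 38 hops' cost.

38 hops' cost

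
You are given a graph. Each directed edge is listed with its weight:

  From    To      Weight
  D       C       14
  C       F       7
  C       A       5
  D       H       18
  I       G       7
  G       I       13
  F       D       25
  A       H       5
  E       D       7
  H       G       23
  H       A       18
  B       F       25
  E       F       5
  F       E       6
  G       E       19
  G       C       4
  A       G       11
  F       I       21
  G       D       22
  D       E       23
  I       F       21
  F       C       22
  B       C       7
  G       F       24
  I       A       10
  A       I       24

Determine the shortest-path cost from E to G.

33

Running Dijkstra from E:
E: 0
F: 5  (via E)
D: 7  (via E)
C: 21  (via D)
H: 25  (via D)
A: 26  (via C)
I: 26  (via F)
G: 33  (via I)
Shortest route: E → F → I → G = 33.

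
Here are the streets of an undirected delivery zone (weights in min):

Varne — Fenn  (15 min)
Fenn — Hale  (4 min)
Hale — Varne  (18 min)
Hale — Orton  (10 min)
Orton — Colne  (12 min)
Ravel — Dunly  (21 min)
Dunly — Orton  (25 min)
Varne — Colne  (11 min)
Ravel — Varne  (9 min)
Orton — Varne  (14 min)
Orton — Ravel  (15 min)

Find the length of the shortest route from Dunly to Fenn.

39 min

Candidate routes:
Dunly - Ravel - Orton - Hale - Fenn: 21+15+10+4 = 50
Dunly - Ravel - Varne - Fenn: 21+9+15 = 45
Dunly - Orton - Hale - Fenn: 25+10+4 = 39
Dunly - Ravel - Varne - Hale - Fenn: 21+9+18+4 = 52
The minimum is 39 min via Dunly - Orton - Hale - Fenn.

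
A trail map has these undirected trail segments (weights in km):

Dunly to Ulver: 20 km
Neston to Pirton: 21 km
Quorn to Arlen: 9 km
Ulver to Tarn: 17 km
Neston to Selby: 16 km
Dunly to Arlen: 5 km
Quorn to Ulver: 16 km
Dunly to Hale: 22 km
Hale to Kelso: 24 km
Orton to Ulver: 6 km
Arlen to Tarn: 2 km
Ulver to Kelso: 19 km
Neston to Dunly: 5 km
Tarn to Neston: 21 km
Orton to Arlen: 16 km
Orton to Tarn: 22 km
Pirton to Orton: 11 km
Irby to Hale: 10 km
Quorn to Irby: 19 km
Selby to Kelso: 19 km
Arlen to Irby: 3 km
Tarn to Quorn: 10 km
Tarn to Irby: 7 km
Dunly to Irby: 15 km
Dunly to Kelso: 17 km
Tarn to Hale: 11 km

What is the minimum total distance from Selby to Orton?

Candidate routes:
Selby → Neston → Dunly → Arlen → Orton: 16+5+5+16 = 42
Selby → Kelso → Ulver → Orton: 19+19+6 = 44
The minimum is 42 km via Selby → Neston → Dunly → Arlen → Orton.

42 km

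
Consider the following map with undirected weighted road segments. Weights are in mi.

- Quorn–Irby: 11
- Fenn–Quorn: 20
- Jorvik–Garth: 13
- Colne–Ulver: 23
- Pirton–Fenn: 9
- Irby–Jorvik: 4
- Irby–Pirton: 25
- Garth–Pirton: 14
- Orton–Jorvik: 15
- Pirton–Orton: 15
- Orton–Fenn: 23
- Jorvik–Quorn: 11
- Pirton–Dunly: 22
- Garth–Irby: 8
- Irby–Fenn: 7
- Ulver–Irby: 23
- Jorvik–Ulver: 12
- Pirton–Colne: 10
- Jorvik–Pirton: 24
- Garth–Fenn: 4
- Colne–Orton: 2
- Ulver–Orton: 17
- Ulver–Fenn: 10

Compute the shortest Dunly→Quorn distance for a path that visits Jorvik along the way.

Best Dunly to Jorvik: Dunly → Pirton → Fenn → Irby → Jorvik costing 42
Best Jorvik to Quorn: Jorvik → Quorn costing 11
Total via Jorvik: 42 + 11 = 53 mi.

53 mi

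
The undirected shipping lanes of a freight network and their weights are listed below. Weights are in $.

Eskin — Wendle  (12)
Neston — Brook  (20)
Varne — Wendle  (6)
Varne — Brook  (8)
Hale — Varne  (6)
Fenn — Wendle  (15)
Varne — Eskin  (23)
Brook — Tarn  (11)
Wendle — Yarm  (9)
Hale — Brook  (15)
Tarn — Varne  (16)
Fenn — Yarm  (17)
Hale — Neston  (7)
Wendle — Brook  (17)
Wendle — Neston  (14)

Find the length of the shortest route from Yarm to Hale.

Shortest distances from Yarm:
Yarm: 0
Wendle: 9  (via Yarm)
Varne: 15  (via Wendle)
Fenn: 17  (via Yarm)
Hale: 21  (via Varne)
Shortest route: Yarm → Wendle → Varne → Hale = $21.

$21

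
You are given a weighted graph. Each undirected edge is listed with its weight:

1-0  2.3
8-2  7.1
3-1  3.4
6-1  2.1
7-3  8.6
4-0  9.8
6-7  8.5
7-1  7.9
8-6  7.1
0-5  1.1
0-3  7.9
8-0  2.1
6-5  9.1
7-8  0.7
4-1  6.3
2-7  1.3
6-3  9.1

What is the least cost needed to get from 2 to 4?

Shortest distances from 2:
2: 0
7: 1.3  (via 2)
8: 2  (via 7)
0: 4.1  (via 8)
5: 5.2  (via 0)
1: 6.4  (via 0)
6: 8.5  (via 1)
3: 9.8  (via 1)
4: 12.7  (via 1)
Shortest route: 2 → 7 → 8 → 0 → 1 → 4 = 12.7.

12.7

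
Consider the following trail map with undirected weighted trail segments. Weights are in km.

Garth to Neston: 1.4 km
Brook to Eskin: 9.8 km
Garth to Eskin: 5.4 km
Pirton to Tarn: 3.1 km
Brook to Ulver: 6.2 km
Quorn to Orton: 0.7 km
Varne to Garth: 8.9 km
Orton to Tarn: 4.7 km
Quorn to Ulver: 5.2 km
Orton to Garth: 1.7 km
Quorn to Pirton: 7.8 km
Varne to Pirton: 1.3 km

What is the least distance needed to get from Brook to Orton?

12.1 km

Shortest distances from Brook:
Brook: 0
Ulver: 6.2  (via Brook)
Eskin: 9.8  (via Brook)
Quorn: 11.4  (via Ulver)
Orton: 12.1  (via Quorn)
Shortest route: Brook → Ulver → Quorn → Orton = 12.1 km.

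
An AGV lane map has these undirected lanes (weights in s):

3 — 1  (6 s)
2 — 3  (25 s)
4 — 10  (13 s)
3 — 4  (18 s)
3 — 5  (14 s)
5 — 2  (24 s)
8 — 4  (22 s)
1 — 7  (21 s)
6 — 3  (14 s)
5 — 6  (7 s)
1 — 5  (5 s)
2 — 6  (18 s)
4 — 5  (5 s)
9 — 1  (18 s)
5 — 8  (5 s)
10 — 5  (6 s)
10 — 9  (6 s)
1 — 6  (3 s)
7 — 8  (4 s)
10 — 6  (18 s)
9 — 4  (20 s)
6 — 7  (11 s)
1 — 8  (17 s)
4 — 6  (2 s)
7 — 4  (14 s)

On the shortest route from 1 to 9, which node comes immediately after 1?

Candidate routes:
1–5–10–9: 5+6+6 = 17
1–9: 18 = 18
1–6–4–5–10–9: 3+2+5+6+6 = 22
The minimum is 17 s via 1–5–10–9.
So from 1 the first move is to 5.

5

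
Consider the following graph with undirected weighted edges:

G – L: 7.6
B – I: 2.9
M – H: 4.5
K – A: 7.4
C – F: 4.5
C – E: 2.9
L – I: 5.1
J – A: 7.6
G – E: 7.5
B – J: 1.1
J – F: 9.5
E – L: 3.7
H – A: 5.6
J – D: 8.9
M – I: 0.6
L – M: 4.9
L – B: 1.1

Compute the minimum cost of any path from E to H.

12.8

Compare a few routes:
E–L–M–H: 3.7+4.9+4.5 = 13.1
E–L–B–I–M–H: 3.7+1.1+2.9+0.6+4.5 = 12.8
Cheapest is E–L–B–I–M–H at 12.8.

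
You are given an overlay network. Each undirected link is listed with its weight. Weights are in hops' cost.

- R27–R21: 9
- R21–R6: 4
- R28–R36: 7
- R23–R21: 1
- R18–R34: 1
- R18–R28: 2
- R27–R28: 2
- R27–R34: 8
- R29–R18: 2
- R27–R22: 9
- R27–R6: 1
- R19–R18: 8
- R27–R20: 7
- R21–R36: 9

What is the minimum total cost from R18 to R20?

11 hops' cost

Shortest distances from R18:
R18: 0
R34: 1  (via R18)
R28: 2  (via R18)
R29: 2  (via R18)
R27: 4  (via R28)
R6: 5  (via R27)
R19: 8  (via R18)
R21: 9  (via R6)
R36: 9  (via R28)
R23: 10  (via R21)
R20: 11  (via R27)
Shortest route: R18–R28–R27–R20 = 11 hops' cost.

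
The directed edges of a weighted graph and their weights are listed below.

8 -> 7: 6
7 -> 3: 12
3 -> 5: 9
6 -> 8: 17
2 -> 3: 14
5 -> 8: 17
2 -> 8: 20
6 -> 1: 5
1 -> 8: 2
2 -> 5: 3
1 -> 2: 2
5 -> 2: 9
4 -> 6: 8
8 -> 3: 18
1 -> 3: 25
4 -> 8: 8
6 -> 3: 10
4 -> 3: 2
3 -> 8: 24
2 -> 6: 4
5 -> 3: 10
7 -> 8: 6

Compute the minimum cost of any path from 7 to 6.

Candidate routes:
7 - 3 - 5 - 2 - 6: 12+9+9+4 = 34
7 - 8 - 3 - 5 - 2 - 6: 6+18+9+9+4 = 46
Cheapest is 7 - 3 - 5 - 2 - 6 at 34.

34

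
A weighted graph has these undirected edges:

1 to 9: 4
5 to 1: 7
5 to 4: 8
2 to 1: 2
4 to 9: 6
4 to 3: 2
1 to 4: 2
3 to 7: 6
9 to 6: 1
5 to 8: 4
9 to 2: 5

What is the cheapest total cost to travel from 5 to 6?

12

Shortest distances from 5:
5: 0
8: 4  (via 5)
1: 7  (via 5)
4: 8  (via 5)
2: 9  (via 1)
3: 10  (via 4)
9: 11  (via 1)
6: 12  (via 9)
Shortest route: 5–1–9–6 = 12.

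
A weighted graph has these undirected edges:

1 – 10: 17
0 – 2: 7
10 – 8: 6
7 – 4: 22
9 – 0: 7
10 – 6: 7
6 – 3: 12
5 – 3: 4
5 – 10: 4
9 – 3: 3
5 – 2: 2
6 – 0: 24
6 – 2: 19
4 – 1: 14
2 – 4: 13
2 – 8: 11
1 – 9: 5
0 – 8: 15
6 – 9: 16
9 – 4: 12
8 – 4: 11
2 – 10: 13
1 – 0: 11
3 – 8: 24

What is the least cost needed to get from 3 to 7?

Candidate routes:
3 → 9 → 4 → 7: 3+12+22 = 37
3 → 5 → 10 → 8 → 4 → 7: 4+4+6+11+22 = 47
3 → 9 → 1 → 4 → 7: 3+5+14+22 = 44
3 → 5 → 2 → 4 → 7: 4+2+13+22 = 41
Cheapest is 3 → 9 → 4 → 7 at 37.

37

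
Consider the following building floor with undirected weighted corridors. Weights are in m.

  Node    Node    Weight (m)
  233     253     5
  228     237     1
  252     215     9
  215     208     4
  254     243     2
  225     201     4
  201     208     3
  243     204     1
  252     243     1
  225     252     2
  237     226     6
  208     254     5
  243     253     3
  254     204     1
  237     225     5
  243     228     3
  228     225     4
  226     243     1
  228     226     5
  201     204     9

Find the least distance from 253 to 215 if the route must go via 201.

Shortest 253→201: 253–243–252–225–201 = 10
Best 201 to 215: 201–208–215 costing 7
Total via 201: 10 + 7 = 17 m.

17 m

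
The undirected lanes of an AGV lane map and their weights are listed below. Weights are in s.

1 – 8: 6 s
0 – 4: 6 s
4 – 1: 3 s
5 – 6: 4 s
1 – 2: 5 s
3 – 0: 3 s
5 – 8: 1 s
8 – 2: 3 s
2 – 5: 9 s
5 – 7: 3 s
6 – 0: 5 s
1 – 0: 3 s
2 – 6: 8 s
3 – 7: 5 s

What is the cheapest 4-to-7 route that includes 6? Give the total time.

18 s

Shortest 4→6: 4–0–6 = 11
Shortest 6→7: 6–5–7 = 7
Total via 6: 11 + 7 = 18 s.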